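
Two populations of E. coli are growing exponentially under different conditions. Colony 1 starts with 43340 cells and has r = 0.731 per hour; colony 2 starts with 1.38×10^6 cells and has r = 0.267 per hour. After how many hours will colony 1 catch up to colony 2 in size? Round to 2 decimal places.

Set 43340·e^(0.731t) = 1.38×10^6·e^(0.267t).
e^((0.731 − 0.267)t) = 1.38×10^6/43340 → e^(0.464·t) = 31.841.
0.464·t = ln(31.841) = 3.4608, so t = 3.4608/0.464 = 7.4585.

7.46 hours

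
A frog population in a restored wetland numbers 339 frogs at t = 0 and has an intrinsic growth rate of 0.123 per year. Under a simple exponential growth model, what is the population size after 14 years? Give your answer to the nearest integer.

N(t) = N₀·e^(rt) = 339 × e^(0.123×14) = 339 × e^1.722.
e^1.722 ≈ 5.5957, so N ≈ 339 × 5.5957 = 1896.95.

1897 frogs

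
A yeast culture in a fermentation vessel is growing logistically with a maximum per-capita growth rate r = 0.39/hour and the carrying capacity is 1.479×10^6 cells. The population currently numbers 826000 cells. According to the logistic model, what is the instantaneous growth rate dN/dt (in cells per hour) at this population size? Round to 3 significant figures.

dN/dt = rN(1 − N/K) = 0.39 × 826000 × (1 − 826000/1.479×10^6).
1 − 826000/1.479×10^6 = 0.44151; dN/dt = 0.39 × 826000 × 0.44151 = 1.42229×10^5.

142000 cells per hour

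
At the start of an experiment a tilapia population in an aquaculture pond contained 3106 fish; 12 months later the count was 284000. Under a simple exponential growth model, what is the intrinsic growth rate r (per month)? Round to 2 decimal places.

From N(t) = N₀·e^(rt): e^(r·12) = 284000/3106 = 91.436.
r·12 = ln(91.436) = 4.5156, so r = 4.5156/12 = 0.3763.

0.38 per month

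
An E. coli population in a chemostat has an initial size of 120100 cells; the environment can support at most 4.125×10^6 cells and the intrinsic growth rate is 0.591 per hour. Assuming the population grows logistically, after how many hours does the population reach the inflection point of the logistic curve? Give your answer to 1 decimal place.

5.9 hours

Logistic growth is fastest at N = K/2 = 2.0625×10^6.
A = (K − N₀)/N₀ = 33.346. Set K/(1 + A·e^(−rt)) = K/2 → A·e^(−rt) = 1.
e^(−0.591t) = 1/33.346 = 0.0299883, so t = ln(33.346)/0.591 = 3.5069/0.591 = 5.9339.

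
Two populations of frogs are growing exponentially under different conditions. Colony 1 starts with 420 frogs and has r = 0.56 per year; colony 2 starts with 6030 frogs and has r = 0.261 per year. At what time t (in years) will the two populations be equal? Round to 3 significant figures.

Set 420·e^(0.56t) = 6030·e^(0.261t).
e^((0.56 − 0.261)t) = 6030/420 → e^(0.299·t) = 14.357.
0.299·t = ln(14.357) = 2.6642, so t = 2.6642/0.299 = 8.9105.

8.91 years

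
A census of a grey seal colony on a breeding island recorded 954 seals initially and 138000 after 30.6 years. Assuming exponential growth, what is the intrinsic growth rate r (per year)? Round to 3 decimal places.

0.163 per year

From N(t) = N₀·e^(rt): e^(r·30.6) = 138000/954 = 144.65.
r·30.6 = ln(144.65) = 4.9743, so r = 4.9743/30.6 = 0.16256.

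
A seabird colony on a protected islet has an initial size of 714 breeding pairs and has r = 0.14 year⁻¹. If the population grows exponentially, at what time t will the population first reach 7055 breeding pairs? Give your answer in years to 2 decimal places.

16.36 years

Set N₀·e^(rt) = 7055: e^(0.14·t) = 7055/714 = 9.881.
0.14·t = ln(9.881) = 2.2906, so t = 2.2906/0.14 = 16.361.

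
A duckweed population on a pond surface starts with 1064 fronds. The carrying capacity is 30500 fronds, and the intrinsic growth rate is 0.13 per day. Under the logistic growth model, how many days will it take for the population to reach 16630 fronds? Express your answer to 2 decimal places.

A = (K − N₀)/N₀ = (30500 − 1064)/1064 = 27.665.
Solve 30500/(1 + 27.665·e^(−0.13t)) = 16630: 1 + 27.665·e^(−0.13t) = 1.834, so e^(−0.13t) = 0.0301472.
−0.13·t = ln(0.0301472) = -3.5017, so t = 3.5017/0.13 = 26.936.

26.94 days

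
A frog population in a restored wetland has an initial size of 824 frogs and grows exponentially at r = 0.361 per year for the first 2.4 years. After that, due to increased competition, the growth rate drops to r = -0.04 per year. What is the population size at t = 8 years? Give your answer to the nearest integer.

Phase 1: N(2.4) = 824·e^(0.361×2.4) = 824·e^0.8664 = 1959.75.
Phase 2 runs for 8 − 2.4 = 5.6 years at r = -0.04.
N(8) = 1959.75·e^(-0.04×5.6) = 1959.75·e^-0.224 = 1566.46.

1566 frogs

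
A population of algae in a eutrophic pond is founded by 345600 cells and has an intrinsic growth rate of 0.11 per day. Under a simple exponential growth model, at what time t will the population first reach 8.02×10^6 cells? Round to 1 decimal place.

Set N₀·e^(rt) = 8.02×10^6: e^(0.11·t) = 8.02×10^6/345600 = 23.206.
0.11·t = ln(23.206) = 3.1444, so t = 3.1444/0.11 = 28.586.

28.6 days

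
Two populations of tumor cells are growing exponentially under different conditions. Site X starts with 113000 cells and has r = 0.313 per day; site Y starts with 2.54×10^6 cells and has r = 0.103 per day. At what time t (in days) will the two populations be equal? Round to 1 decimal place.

14.8 days

Set 113000·e^(0.313t) = 2.54×10^6·e^(0.103t).
e^((0.313 − 0.103)t) = 2.54×10^6/113000 → e^(0.21·t) = 22.478.
0.21·t = ln(22.478) = 3.1125, so t = 3.1125/0.21 = 14.822.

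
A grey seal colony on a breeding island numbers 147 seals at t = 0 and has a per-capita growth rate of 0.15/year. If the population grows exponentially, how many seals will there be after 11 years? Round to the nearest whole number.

N(t) = N₀·e^(rt) = 147 × e^(0.15×11) = 147 × e^1.65.
e^1.65 ≈ 5.207, so N ≈ 147 × 5.207 = 765.426.

765 seals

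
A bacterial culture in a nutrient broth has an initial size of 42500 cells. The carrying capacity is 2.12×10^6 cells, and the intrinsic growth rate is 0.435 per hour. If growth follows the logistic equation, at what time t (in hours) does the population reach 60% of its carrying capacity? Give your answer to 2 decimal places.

A = (K − N₀)/N₀ = (2.12×10^6 − 42500)/42500 = 48.882.
Solve 2.12×10^6/(1 + 48.882·e^(−0.435t)) = 1.272×10^6: 1 + 48.882·e^(−0.435t) = 1.6667, so e^(−0.435t) = 0.0136382.
−0.435·t = ln(0.0136382) = -4.2949, so t = 4.2949/0.435 = 9.8733.

9.87 hours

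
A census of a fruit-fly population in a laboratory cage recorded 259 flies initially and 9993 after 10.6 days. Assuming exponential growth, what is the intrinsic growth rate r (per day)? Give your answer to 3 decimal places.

From N(t) = N₀·e^(rt): e^(r·10.6) = 9993/259 = 38.583.
r·10.6 = ln(38.583) = 3.6528, so r = 3.6528/10.6 = 0.3446.

0.345 per day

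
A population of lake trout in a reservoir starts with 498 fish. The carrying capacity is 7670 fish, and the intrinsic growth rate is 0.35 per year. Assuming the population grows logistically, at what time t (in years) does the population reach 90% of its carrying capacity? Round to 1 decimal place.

13.9 years

A = (K − N₀)/N₀ = (7670 − 498)/498 = 14.402.
Solve 7670/(1 + 14.402·e^(−0.35t)) = 6903: 1 + 14.402·e^(−0.35t) = 1.1111, so e^(−0.35t) = 0.00771519.
−0.35·t = ln(0.00771519) = -4.8646, so t = 4.8646/0.35 = 13.899.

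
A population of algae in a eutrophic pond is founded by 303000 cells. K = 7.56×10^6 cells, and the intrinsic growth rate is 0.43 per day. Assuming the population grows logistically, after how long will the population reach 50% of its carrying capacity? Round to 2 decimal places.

A = (K − N₀)/N₀ = (7.56×10^6 − 303000)/303000 = 23.95.
Solve 7.56×10^6/(1 + 23.95·e^(−0.43t)) = 3.78×10^6: 1 + 23.95·e^(−0.43t) = 2, so e^(−0.43t) = 0.0417528.
−0.43·t = ln(0.0417528) = -3.176, so t = 3.176/0.43 = 7.386.

7.39 days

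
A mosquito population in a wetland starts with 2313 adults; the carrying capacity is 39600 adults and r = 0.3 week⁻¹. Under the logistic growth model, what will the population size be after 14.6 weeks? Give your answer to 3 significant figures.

32900 adults

A = (K − N₀)/N₀ = (39600 − 2313)/2313 = 16.121.
N(t) = K/(1 + A·e^(−rt)) = 39600/(1 + 16.121×e^(−0.3×14.6)).
e^(−4.38) = 0.012525; denominator = 1 + 16.121×0.012525 = 1.2019.
N = 39600/1.2019 = 32947.4.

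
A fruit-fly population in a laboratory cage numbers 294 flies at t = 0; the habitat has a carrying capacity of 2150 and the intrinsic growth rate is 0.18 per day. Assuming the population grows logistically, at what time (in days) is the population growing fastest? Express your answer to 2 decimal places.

10.24 days

Logistic growth is fastest at N = K/2 = 1075.
A = (K − N₀)/N₀ = 6.3129. Set K/(1 + A·e^(−rt)) = K/2 → A·e^(−rt) = 1.
e^(−0.18t) = 1/6.3129 = 0.158405, so t = ln(6.3129)/0.18 = 1.8426/0.18 = 10.237.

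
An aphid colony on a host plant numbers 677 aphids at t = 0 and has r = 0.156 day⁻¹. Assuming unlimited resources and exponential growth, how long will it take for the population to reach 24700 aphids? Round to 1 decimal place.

Set N₀·e^(rt) = 24700: e^(0.156·t) = 24700/677 = 36.484.
0.156·t = ln(36.484) = 3.5969, so t = 3.5969/0.156 = 23.057.

23.1 days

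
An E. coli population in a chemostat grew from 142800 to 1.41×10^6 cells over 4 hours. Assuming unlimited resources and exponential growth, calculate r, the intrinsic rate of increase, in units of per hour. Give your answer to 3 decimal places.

0.572 per hour

From N(t) = N₀·e^(rt): e^(r·4) = 1.41×10^6/142800 = 9.8739.
r·4 = ln(9.8739) = 2.2899, so r = 2.2899/4 = 0.57247.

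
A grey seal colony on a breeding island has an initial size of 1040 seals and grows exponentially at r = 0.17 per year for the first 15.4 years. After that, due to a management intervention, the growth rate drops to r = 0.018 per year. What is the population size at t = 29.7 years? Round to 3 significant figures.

Phase 1: N(15.4) = 1040·e^(0.17×15.4) = 1040·e^2.618 = 14256.6.
Phase 2 runs for 29.7 − 15.4 = 14.3 years at r = 0.018.
N(29.7) = 14256.6·e^(0.018×14.3) = 14256.6·e^0.2574 = 18441.8.

18400 seals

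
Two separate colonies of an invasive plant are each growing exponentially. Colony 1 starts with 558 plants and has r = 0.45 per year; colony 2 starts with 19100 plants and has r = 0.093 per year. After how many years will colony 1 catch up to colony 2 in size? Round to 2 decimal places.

Set 558·e^(0.45t) = 19100·e^(0.093t).
e^((0.45 − 0.093)t) = 19100/558 → e^(0.357·t) = 34.229.
0.357·t = ln(34.229) = 3.5331, so t = 3.5331/0.357 = 9.8966.

9.90 years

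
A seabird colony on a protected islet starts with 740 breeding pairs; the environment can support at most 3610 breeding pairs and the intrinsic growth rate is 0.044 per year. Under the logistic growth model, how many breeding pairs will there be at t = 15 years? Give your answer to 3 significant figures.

1200 breeding pairs

A = (K − N₀)/N₀ = (3610 − 740)/740 = 3.8784.
N(t) = K/(1 + A·e^(−rt)) = 3610/(1 + 3.8784×e^(−0.044×15)).
e^(−0.66) = 0.51685; denominator = 1 + 3.8784×0.51685 = 3.0045.
N = 3610/3.0045 = 1201.51.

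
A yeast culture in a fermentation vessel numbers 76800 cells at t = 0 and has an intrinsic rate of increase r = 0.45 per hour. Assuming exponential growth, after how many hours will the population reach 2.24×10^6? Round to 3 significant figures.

Set N₀·e^(rt) = 2.24×10^6: e^(0.45·t) = 2.24×10^6/76800 = 29.167.
0.45·t = ln(29.167) = 3.373, so t = 3.373/0.45 = 7.4956.

7.50 hours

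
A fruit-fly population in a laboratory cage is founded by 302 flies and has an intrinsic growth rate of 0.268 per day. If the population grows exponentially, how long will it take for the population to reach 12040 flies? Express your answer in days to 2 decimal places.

Set N₀·e^(rt) = 12040: e^(0.268·t) = 12040/302 = 39.868.
0.268·t = ln(39.868) = 3.6856, so t = 3.6856/0.268 = 13.752.

13.75 days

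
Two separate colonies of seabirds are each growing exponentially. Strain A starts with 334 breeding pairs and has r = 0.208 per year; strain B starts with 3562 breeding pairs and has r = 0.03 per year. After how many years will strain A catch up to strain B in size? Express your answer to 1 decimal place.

Set 334·e^(0.208t) = 3562·e^(0.03t).
e^((0.208 − 0.03)t) = 3562/334 → e^(0.178·t) = 10.665.
0.178·t = ln(10.665) = 2.3669, so t = 2.3669/0.178 = 13.297.

13.3 years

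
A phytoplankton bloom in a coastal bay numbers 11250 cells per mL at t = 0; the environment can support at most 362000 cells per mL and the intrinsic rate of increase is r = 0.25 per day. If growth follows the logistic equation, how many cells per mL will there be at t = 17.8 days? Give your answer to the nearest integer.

A = (K − N₀)/N₀ = (362000 − 11250)/11250 = 31.178.
N(t) = K/(1 + A·e^(−rt)) = 362000/(1 + 31.178×e^(−0.25×17.8)).
e^(−4.45) = 0.011679; denominator = 1 + 31.178×0.011679 = 1.3641.
N = 362000/1.3641 = 265374.

265374 cells per mL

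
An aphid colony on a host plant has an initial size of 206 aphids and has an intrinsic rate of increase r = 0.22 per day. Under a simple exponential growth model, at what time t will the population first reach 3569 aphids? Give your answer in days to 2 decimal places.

12.96 days

Set N₀·e^(rt) = 3569: e^(0.22·t) = 3569/206 = 17.325.
0.22·t = ln(17.325) = 2.8522, so t = 2.8522/0.22 = 12.964.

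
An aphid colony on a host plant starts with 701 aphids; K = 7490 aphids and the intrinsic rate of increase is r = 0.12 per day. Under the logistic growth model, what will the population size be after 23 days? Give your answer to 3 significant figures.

A = (K − N₀)/N₀ = (7490 − 701)/701 = 9.6847.
N(t) = K/(1 + A·e^(−rt)) = 7490/(1 + 9.6847×e^(−0.12×23)).
e^(−2.76) = 0.063292; denominator = 1 + 9.6847×0.063292 = 1.613.
N = 7490/1.613 = 4643.62.

4640 aphids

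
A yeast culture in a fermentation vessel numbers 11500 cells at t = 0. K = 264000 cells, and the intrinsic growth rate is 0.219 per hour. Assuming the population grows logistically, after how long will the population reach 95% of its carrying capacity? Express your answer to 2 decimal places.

A = (K − N₀)/N₀ = (264000 − 11500)/11500 = 21.957.
Solve 264000/(1 + 21.957·e^(−0.219t)) = 250800: 1 + 21.957·e^(−0.219t) = 1.0526, so e^(−0.219t) = 0.00239708.
−0.219·t = ln(0.00239708) = -6.0335, so t = 6.0335/0.219 = 27.55.

27.55 hours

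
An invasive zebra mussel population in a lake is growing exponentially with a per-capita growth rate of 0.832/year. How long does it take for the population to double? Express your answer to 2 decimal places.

Doubling time t_d = ln(2)/r = 0.6931/0.832 = 0.83311.

0.83 years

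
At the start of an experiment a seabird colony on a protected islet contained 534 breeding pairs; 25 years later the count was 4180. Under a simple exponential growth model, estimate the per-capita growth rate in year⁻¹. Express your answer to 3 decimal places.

From N(t) = N₀·e^(rt): e^(r·25) = 4180/534 = 7.8277.
r·25 = ln(7.8277) = 2.0577, so r = 2.0577/25 = 0.082307.

0.082 per year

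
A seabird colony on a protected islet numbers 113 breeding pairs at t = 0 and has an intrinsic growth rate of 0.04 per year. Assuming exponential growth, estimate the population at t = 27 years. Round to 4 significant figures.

332.7 breeding pairs

N(t) = N₀·e^(rt) = 113 × e^(0.04×27) = 113 × e^1.08.
e^1.08 ≈ 2.9447, so N ≈ 113 × 2.9447 = 332.749.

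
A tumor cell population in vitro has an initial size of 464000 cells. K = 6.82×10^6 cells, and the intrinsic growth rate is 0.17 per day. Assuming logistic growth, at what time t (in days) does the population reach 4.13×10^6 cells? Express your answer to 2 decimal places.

17.92 days

A = (K − N₀)/N₀ = (6.82×10^6 − 464000)/464000 = 13.698.
Solve 6.82×10^6/(1 + 13.698·e^(−0.17t)) = 4.13×10^6: 1 + 13.698·e^(−0.17t) = 1.6513, so e^(−0.17t) = 0.0475484.
−0.17·t = ln(0.0475484) = -3.046, so t = 3.046/0.17 = 17.918.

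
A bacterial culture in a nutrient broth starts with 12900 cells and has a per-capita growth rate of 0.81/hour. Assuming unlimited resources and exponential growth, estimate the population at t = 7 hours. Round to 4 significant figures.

N(t) = N₀·e^(rt) = 12900 × e^(0.81×7) = 12900 × e^5.67.
e^5.67 ≈ 290.03, so N ≈ 12900 × 290.03 = 3.741445×10^6.

3741000 cells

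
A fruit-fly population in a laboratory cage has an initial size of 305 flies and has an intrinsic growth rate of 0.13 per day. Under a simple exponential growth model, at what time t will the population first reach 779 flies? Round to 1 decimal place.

7.2 days

Set N₀·e^(rt) = 779: e^(0.13·t) = 779/305 = 2.5541.
0.13·t = ln(2.5541) = 0.9377, so t = 0.9377/0.13 = 7.2131.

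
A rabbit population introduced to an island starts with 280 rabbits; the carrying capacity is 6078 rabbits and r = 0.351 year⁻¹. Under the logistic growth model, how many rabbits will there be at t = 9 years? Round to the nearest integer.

A = (K − N₀)/N₀ = (6078 − 280)/280 = 20.707.
N(t) = K/(1 + A·e^(−rt)) = 6078/(1 + 20.707×e^(−0.351×9)).
e^(−3.159) = 0.042468; denominator = 1 + 20.707×0.042468 = 1.8794.
N = 6078/1.8794 = 3234.02.

3234 rabbits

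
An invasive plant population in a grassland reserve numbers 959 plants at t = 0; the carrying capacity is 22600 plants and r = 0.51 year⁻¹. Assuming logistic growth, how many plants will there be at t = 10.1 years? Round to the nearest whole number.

19987 plants

A = (K − N₀)/N₀ = (22600 − 959)/959 = 22.566.
N(t) = K/(1 + A·e^(−rt)) = 22600/(1 + 22.566×e^(−0.51×10.1)).
e^(−5.151) = 0.0057936; denominator = 1 + 22.566×0.0057936 = 1.1307.
N = 22600/1.1307 = 19986.9.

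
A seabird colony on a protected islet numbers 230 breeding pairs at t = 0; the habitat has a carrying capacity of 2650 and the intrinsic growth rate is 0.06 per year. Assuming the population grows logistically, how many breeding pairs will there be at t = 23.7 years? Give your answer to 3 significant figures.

749 breeding pairs

A = (K − N₀)/N₀ = (2650 − 230)/230 = 10.522.
N(t) = K/(1 + A·e^(−rt)) = 2650/(1 + 10.522×e^(−0.06×23.7)).
e^(−1.422) = 0.24123; denominator = 1 + 10.522×0.24123 = 3.5382.
N = 2650/3.5382 = 748.975.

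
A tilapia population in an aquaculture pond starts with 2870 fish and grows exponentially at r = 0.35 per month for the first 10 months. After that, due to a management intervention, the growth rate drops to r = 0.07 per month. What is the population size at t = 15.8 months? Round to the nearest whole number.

142638 fish

Phase 1: N(10) = 2870·e^(0.35×10) = 2870·e^3.5 = 95041.3.
Phase 2 runs for 15.8 − 10 = 5.8 months at r = 0.07.
N(15.8) = 95041.3·e^(0.07×5.8) = 95041.3·e^0.406 = 142638.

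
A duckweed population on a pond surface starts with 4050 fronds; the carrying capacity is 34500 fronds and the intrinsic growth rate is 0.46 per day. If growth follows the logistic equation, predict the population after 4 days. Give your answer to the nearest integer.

A = (K − N₀)/N₀ = (34500 − 4050)/4050 = 7.5185.
N(t) = K/(1 + A·e^(−rt)) = 34500/(1 + 7.5185×e^(−0.46×4)).
e^(−1.84) = 0.15882; denominator = 1 + 7.5185×0.15882 = 2.1941.
N = 34500/2.1941 = 15724.2.

15724 fronds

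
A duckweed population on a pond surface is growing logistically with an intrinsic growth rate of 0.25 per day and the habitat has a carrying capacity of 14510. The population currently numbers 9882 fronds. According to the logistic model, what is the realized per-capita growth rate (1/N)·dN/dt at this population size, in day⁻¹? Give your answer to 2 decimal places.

(1/N)·dN/dt = r(1 − N/K) = 0.25 × (1 − 9882/14510).
= 0.25 × 0.31895 = 0.079738.

0.08 per day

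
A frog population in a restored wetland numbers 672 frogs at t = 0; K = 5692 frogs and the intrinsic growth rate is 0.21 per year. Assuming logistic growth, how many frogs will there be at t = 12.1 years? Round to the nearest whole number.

3583 frogs

A = (K − N₀)/N₀ = (5692 − 672)/672 = 7.4702.
N(t) = K/(1 + A·e^(−rt)) = 5692/(1 + 7.4702×e^(−0.21×12.1)).
e^(−2.541) = 0.078788; denominator = 1 + 7.4702×0.078788 = 1.5886.
N = 5692/1.5886 = 3583.11.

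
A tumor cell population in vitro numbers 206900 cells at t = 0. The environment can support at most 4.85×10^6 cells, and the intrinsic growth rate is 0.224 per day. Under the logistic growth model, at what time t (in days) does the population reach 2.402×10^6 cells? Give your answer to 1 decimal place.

A = (K − N₀)/N₀ = (4.85×10^6 − 206900)/206900 = 22.441.
Solve 4.85×10^6/(1 + 22.441·e^(−0.224t)) = 2.402×10^6: 1 + 22.441·e^(−0.224t) = 2.0192, so e^(−0.224t) = 0.0454141.
−0.224·t = ln(0.0454141) = -3.0919, so t = 3.0919/0.224 = 13.803.

13.8 days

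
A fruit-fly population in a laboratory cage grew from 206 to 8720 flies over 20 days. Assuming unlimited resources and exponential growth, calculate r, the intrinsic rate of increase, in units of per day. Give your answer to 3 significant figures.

0.187 per day

From N(t) = N₀·e^(rt): e^(r·20) = 8720/206 = 42.33.
r·20 = ln(42.33) = 3.7455, so r = 3.7455/20 = 0.18727.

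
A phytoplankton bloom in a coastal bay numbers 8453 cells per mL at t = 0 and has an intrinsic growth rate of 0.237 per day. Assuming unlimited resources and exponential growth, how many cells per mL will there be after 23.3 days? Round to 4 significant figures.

2115000 cells per mL

N(t) = N₀·e^(rt) = 8453 × e^(0.237×23.3) = 8453 × e^5.522.
e^5.522 ≈ 250.16, so N ≈ 8453 × 250.16 = 2.114601×10^6.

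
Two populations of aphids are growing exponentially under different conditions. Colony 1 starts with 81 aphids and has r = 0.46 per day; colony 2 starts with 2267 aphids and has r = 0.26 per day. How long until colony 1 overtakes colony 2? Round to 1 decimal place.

16.7 days

Set 81·e^(0.46t) = 2267·e^(0.26t).
e^((0.46 − 0.26)t) = 2267/81 → e^(0.2·t) = 27.988.
0.2·t = ln(27.988) = 3.3318, so t = 3.3318/0.2 = 16.659.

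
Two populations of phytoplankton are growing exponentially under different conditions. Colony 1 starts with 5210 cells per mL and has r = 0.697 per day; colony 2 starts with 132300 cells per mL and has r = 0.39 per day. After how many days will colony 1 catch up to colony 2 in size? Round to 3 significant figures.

10.5 days

Set 5210·e^(0.697t) = 132300·e^(0.39t).
e^((0.697 − 0.39)t) = 132300/5210 → e^(0.307·t) = 25.393.
0.307·t = ln(25.393) = 3.2345, so t = 3.2345/0.307 = 10.536.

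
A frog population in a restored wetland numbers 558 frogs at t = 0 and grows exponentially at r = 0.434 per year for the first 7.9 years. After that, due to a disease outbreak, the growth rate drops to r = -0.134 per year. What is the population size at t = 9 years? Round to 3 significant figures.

14800 frogs

Phase 1: N(7.9) = 558·e^(0.434×7.9) = 558·e^3.429 = 17205.1.
Phase 2 runs for 9 − 7.9 = 1.1 years at r = -0.134.
N(9) = 17205.1·e^(-0.134×1.1) = 17205.1·e^-0.1474 = 14847.1.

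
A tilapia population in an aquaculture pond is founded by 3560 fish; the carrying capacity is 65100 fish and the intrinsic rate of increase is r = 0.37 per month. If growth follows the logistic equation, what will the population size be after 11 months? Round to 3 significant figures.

50300 fish

A = (K − N₀)/N₀ = (65100 − 3560)/3560 = 17.287.
N(t) = K/(1 + A·e^(−rt)) = 65100/(1 + 17.287×e^(−0.37×11)).
e^(−4.07) = 0.017077; denominator = 1 + 17.287×0.017077 = 1.2952.
N = 65100/1.2952 = 50262.2.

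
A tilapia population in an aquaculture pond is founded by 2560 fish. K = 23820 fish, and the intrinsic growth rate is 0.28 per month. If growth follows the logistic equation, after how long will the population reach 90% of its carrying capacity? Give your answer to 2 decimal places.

A = (K − N₀)/N₀ = (23820 − 2560)/2560 = 8.3047.
Solve 23820/(1 + 8.3047·e^(−0.28t)) = 21438: 1 + 8.3047·e^(−0.28t) = 1.1111, so e^(−0.28t) = 0.0133793.
−0.28·t = ln(0.0133793) = -4.314, so t = 4.314/0.28 = 15.407.

15.41 months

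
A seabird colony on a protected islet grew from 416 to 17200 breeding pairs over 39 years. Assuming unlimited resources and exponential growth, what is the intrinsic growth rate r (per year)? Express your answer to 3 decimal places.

0.095 per year

From N(t) = N₀·e^(rt): e^(r·39) = 17200/416 = 41.346.
r·39 = ln(41.346) = 3.722, so r = 3.722/39 = 0.095435.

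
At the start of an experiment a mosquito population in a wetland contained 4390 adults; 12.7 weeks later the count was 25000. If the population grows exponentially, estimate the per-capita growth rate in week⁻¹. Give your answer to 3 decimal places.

0.137 per week

From N(t) = N₀·e^(rt): e^(r·12.7) = 25000/4390 = 5.6948.
r·12.7 = ln(5.6948) = 1.7395, so r = 1.7395/12.7 = 0.13697.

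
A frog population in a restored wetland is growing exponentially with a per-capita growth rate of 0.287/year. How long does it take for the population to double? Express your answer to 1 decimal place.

2.4 years

Doubling time t_d = ln(2)/r = 0.6931/0.287 = 2.4151.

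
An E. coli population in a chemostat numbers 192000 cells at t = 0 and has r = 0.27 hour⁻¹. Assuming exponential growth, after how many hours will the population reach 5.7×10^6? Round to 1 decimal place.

Set N₀·e^(rt) = 5.7×10^6: e^(0.27·t) = 5.7×10^6/192000 = 29.688.
0.27·t = ln(29.688) = 3.3907, so t = 3.3907/0.27 = 12.558.

12.6 hours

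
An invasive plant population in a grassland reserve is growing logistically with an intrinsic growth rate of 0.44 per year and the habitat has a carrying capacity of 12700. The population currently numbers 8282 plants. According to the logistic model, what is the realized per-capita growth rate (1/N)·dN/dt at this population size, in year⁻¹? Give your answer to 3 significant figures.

0.153 per year

(1/N)·dN/dt = r(1 − N/K) = 0.44 × (1 − 8282/12700).
= 0.44 × 0.34787 = 0.15306.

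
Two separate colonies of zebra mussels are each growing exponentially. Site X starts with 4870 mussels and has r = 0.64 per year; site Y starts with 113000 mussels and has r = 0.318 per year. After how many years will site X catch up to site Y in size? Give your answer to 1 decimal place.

9.8 years

Set 4870·e^(0.64t) = 113000·e^(0.318t).
e^((0.64 − 0.318)t) = 113000/4870 → e^(0.322·t) = 23.203.
0.322·t = ln(23.203) = 3.1443, so t = 3.1443/0.322 = 9.7649.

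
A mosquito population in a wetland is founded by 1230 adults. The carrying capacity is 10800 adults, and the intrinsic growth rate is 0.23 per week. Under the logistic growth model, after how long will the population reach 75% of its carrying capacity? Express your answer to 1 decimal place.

A = (K − N₀)/N₀ = (10800 − 1230)/1230 = 7.7805.
Solve 10800/(1 + 7.7805·e^(−0.23t)) = 8100: 1 + 7.7805·e^(−0.23t) = 1.3333, so e^(−0.23t) = 0.0428422.
−0.23·t = ln(0.0428422) = -3.1502, so t = 3.1502/0.23 = 13.697.

13.7 weeks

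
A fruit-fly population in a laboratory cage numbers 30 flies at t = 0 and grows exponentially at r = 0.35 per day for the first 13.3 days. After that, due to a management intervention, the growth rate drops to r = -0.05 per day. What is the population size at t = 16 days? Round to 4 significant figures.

Phase 1: N(13.3) = 30·e^(0.35×13.3) = 30·e^4.655 = 3153.28.
Phase 2 runs for 16 − 13.3 = 2.7 days at r = -0.05.
N(16) = 3153.28·e^(-0.05×2.7) = 3153.28·e^-0.135 = 2755.07.

2755 flies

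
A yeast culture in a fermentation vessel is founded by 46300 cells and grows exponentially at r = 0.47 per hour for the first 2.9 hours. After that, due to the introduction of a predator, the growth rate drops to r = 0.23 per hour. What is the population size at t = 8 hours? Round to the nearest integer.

Phase 1: N(2.9) = 46300·e^(0.47×2.9) = 46300·e^1.363 = 180936.
Phase 2 runs for 8 − 2.9 = 5.1 hours at r = 0.23.
N(8) = 180936·e^(0.23×5.1) = 180936·e^1.173 = 584725.

584725 cells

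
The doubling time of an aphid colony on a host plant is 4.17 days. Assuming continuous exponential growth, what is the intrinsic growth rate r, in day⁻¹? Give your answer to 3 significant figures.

0.166 per day

r = ln(2)/t_d = 0.6931/4.17 = 0.16622.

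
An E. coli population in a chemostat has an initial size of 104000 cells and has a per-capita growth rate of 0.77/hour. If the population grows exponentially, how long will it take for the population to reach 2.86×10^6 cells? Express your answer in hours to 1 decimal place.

4.3 hours

Set N₀·e^(rt) = 2.86×10^6: e^(0.77·t) = 2.86×10^6/104000 = 27.5.
0.77·t = ln(27.5) = 3.3142, so t = 3.3142/0.77 = 4.3041.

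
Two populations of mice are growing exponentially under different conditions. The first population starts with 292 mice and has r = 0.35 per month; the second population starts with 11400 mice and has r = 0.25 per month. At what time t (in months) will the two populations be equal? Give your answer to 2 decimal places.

36.65 months

Set 292·e^(0.35t) = 11400·e^(0.25t).
e^((0.35 − 0.25)t) = 11400/292 → e^(0.1·t) = 39.041.
0.1·t = ln(39.041) = 3.6646, so t = 3.6646/0.1 = 36.646.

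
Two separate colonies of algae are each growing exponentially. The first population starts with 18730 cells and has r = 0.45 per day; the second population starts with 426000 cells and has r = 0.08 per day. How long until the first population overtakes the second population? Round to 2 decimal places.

Set 18730·e^(0.45t) = 426000·e^(0.08t).
e^((0.45 − 0.08)t) = 426000/18730 → e^(0.37·t) = 22.744.
0.37·t = ln(22.744) = 3.1243, so t = 3.1243/0.37 = 8.4441.

8.44 days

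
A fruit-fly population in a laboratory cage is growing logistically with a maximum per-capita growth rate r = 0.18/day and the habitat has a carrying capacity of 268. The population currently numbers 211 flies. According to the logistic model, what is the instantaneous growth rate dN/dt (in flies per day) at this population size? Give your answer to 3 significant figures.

8.08 flies per day

dN/dt = rN(1 − N/K) = 0.18 × 211 × (1 − 211/268).
1 − 211/268 = 0.21269; dN/dt = 0.18 × 211 × 0.21269 = 8.0778.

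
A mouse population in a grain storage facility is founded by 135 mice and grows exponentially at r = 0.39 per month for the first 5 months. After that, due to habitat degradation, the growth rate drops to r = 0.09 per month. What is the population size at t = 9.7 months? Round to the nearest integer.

Phase 1: N(5) = 135·e^(0.39×5) = 135·e^1.95 = 948.873.
Phase 2 runs for 9.7 − 5 = 4.7 months at r = 0.09.
N(9.7) = 948.873·e^(0.09×4.7) = 948.873·e^0.423 = 1448.49.

1448 mice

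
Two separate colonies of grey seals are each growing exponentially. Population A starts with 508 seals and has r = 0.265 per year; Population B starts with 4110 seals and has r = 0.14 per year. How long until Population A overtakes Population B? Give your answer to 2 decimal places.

16.73 years

Set 508·e^(0.265t) = 4110·e^(0.14t).
e^((0.265 − 0.14)t) = 4110/508 → e^(0.125·t) = 8.0906.
0.125·t = ln(8.0906) = 2.0907, so t = 2.0907/0.125 = 16.726.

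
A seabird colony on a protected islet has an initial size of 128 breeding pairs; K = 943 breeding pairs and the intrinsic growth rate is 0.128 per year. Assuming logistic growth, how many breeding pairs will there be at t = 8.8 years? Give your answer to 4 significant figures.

307.7 breeding pairs

A = (K − N₀)/N₀ = (943 − 128)/128 = 6.3672.
N(t) = K/(1 + A·e^(−rt)) = 943/(1 + 6.3672×e^(−0.128×8.8)).
e^(−1.126) = 0.3242; denominator = 1 + 6.3672×0.3242 = 3.0642.
N = 943/3.0642 = 307.744.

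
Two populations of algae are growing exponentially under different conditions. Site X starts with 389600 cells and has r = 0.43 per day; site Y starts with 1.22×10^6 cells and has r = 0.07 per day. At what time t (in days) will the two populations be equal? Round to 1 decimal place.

3.2 days

Set 389600·e^(0.43t) = 1.22×10^6·e^(0.07t).
e^((0.43 − 0.07)t) = 1.22×10^6/389600 → e^(0.36·t) = 3.1314.
0.36·t = ln(3.1314) = 1.1415, so t = 1.1415/0.36 = 3.1708.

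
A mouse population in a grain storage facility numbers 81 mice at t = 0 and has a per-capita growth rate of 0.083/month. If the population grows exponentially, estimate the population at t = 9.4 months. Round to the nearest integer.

N(t) = N₀·e^(rt) = 81 × e^(0.083×9.4) = 81 × e^0.7802.
e^0.7802 ≈ 2.1819, so N ≈ 81 × 2.1819 = 176.735.

177 mice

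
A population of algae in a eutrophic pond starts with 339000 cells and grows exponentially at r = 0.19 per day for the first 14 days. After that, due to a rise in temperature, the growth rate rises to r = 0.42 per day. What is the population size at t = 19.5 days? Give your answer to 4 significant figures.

Phase 1: N(14) = 339000·e^(0.19×14) = 339000·e^2.66 = 4.846442×10^6.
Phase 2 runs for 19.5 − 14 = 5.5 days at r = 0.42.
N(19.5) = 4.846442×10^6·e^(0.42×5.5) = 4.846442×10^6·e^2.31 = 4.882511×10^7.

48830000 cells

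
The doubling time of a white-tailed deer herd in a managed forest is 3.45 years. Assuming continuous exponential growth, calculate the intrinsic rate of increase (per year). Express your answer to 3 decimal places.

0.201 per year

r = ln(2)/t_d = 0.6931/3.45 = 0.20091.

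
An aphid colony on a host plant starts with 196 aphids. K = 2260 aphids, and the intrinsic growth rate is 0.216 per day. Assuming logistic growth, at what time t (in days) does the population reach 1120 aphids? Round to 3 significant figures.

A = (K − N₀)/N₀ = (2260 − 196)/196 = 10.531.
Solve 2260/(1 + 10.531·e^(−0.216t)) = 1120: 1 + 10.531·e^(−0.216t) = 2.0179, so e^(−0.216t) = 0.096657.
−0.216·t = ln(0.096657) = -2.3366, so t = 2.3366/0.216 = 10.818.

10.8 days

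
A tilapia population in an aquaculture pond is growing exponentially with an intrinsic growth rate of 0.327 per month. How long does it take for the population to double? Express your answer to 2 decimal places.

2.12 months

Doubling time t_d = ln(2)/r = 0.6931/0.327 = 2.1197.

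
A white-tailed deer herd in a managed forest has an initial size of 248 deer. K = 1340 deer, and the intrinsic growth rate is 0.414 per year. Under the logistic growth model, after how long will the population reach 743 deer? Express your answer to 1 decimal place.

4.1 years

A = (K − N₀)/N₀ = (1340 − 248)/248 = 4.4032.
Solve 1340/(1 + 4.4032·e^(−0.414t)) = 743: 1 + 4.4032·e^(−0.414t) = 1.8035, so e^(−0.414t) = 0.18248.
−0.414·t = ln(0.18248) = -1.7011, so t = 1.7011/0.414 = 4.109.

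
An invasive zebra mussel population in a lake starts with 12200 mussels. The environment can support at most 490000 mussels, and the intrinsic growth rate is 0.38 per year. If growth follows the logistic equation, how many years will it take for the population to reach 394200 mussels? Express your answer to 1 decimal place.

13.4 years

A = (K − N₀)/N₀ = (490000 − 12200)/12200 = 39.164.
Solve 490000/(1 + 39.164·e^(−0.38t)) = 394200: 1 + 39.164·e^(−0.38t) = 1.243, so e^(−0.38t) = 0.0062053.
−0.38·t = ln(0.0062053) = -5.0824, so t = 5.0824/0.38 = 13.375.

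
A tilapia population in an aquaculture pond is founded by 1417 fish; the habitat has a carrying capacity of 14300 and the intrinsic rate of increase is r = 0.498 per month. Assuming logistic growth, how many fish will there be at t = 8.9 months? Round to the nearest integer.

12905 fish

A = (K − N₀)/N₀ = (14300 − 1417)/1417 = 9.0917.
N(t) = K/(1 + A·e^(−rt)) = 14300/(1 + 9.0917×e^(−0.498×8.9)).
e^(−4.432) = 0.011888; denominator = 1 + 9.0917×0.011888 = 1.1081.
N = 14300/1.1081 = 12905.1.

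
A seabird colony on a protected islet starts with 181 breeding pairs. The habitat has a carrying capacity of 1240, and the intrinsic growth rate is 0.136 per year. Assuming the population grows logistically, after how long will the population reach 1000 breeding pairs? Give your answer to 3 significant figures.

23.5 years

A = (K − N₀)/N₀ = (1240 − 181)/181 = 5.8508.
Solve 1240/(1 + 5.8508·e^(−0.136t)) = 1000: 1 + 5.8508·e^(−0.136t) = 1.24, so e^(−0.136t) = 0.0410198.
−0.136·t = ln(0.0410198) = -3.1937, so t = 3.1937/0.136 = 23.483.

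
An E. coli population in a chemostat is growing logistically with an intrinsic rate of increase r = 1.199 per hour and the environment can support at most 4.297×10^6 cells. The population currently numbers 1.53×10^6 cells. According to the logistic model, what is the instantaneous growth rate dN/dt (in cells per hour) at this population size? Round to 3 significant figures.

dN/dt = rN(1 − N/K) = 1.199 × 1.53×10^6 × (1 − 1.53×10^6/4.297×10^6).
1 − 1.53×10^6/4.297×10^6 = 0.64394; dN/dt = 1.199 × 1.53×10^6 × 0.64394 = 1.18128×10^6.

1180000 cells per hour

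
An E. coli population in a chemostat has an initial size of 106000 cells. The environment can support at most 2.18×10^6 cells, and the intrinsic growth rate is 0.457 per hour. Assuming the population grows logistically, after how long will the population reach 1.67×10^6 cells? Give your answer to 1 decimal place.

9.1 hours

A = (K − N₀)/N₀ = (2.18×10^6 − 106000)/106000 = 19.566.
Solve 2.18×10^6/(1 + 19.566·e^(−0.457t)) = 1.67×10^6: 1 + 19.566·e^(−0.457t) = 1.3054, so e^(−0.457t) = 0.0156081.
−0.457·t = ln(0.0156081) = -4.16, so t = 4.16/0.457 = 9.1028.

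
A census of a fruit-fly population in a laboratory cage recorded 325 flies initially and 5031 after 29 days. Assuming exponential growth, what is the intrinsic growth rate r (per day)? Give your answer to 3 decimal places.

0.094 per day

From N(t) = N₀·e^(rt): e^(r·29) = 5031/325 = 15.48.
r·29 = ln(15.48) = 2.7395, so r = 2.7395/29 = 0.094467.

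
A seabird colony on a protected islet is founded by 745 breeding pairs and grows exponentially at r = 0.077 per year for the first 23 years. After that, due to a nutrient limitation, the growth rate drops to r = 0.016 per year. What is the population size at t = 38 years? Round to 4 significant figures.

5566 breeding pairs

Phase 1: N(23) = 745·e^(0.077×23) = 745·e^1.771 = 4378.16.
Phase 2 runs for 38 − 23 = 15 years at r = 0.016.
N(38) = 4378.16·e^(0.016×15) = 4378.16·e^0.24 = 5565.73.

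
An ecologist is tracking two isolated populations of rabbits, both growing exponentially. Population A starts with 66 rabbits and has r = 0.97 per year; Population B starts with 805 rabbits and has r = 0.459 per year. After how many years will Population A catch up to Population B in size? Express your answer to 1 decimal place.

4.9 years

Set 66·e^(0.97t) = 805·e^(0.459t).
e^((0.97 − 0.459)t) = 805/66 → e^(0.511·t) = 12.197.
0.511·t = ln(12.197) = 2.5012, so t = 2.5012/0.511 = 4.8947.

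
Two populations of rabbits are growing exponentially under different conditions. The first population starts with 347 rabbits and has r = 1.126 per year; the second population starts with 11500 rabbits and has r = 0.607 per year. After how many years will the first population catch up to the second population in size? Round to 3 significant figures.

Set 347·e^(1.126t) = 11500·e^(0.607t).
e^((1.126 − 0.607)t) = 11500/347 → e^(0.519·t) = 33.141.
0.519·t = ln(33.141) = 3.5008, so t = 3.5008/0.519 = 6.7452.

6.75 years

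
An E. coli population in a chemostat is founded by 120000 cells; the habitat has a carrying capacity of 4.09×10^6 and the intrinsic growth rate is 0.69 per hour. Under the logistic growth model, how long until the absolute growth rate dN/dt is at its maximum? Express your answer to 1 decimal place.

Logistic growth is fastest at N = K/2 = 2.045×10^6.
A = (K − N₀)/N₀ = 33.083. Set K/(1 + A·e^(−rt)) = K/2 → A·e^(−rt) = 1.
e^(−0.69t) = 1/33.083 = 0.0302267, so t = ln(33.083)/0.69 = 3.499/0.69 = 5.0711.

5.1 hours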